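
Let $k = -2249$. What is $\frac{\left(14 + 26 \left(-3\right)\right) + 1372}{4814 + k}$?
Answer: $\frac{436}{855} \approx 0.50994$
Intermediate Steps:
$\frac{\left(14 + 26 \left(-3\right)\right) + 1372}{4814 + k} = \frac{\left(14 + 26 \left(-3\right)\right) + 1372}{4814 - 2249} = \frac{\left(14 - 78\right) + 1372}{2565} = \left(-64 + 1372\right) \frac{1}{2565} = 1308 \cdot \frac{1}{2565} = \frac{436}{855}$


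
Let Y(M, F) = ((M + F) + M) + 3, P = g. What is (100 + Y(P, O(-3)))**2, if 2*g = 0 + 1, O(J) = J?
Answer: 10201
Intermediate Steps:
g = 1/2 (g = (0 + 1)/2 = (1/2)*1 = 1/2 ≈ 0.50000)
P = 1/2 ≈ 0.50000
Y(M, F) = 3 + F + 2*M (Y(M, F) = ((F + M) + M) + 3 = (F + 2*M) + 3 = 3 + F + 2*M)
(100 + Y(P, O(-3)))**2 = (100 + (3 - 3 + 2*(1/2)))**2 = (100 + (3 - 3 + 1))**2 = (100 + 1)**2 = 101**2 = 10201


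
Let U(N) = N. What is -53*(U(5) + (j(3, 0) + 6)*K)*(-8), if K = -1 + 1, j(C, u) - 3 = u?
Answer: 2120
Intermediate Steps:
j(C, u) = 3 + u
K = 0
-53*(U(5) + (j(3, 0) + 6)*K)*(-8) = -53*(5 + ((3 + 0) + 6)*0)*(-8) = -53*(5 + (3 + 6)*0)*(-8) = -53*(5 + 9*0)*(-8) = -53*(5 + 0)*(-8) = -265*(-8) = -53*(-40) = 2120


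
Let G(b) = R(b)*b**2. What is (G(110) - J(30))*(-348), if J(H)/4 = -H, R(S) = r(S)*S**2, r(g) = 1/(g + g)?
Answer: -231635760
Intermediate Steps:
r(g) = 1/(2*g)
R(S) = S/2 (R(S) = (1/(2*S))*S**2 = S/2)
J(H) = -4*H (J(H) = 4*(-H) = -4*H)
G(b) = b**3/2 (G(b) = (b/2)*b**2 = b**3/2)
(G(110) - J(30))*(-348) = ((1/2)*110**3 - (-4)*30)*(-348) = ((1/2)*1331000 - 1*(-120))*(-348) = (665500 + 120)*(-348) = 665620*(-348) = -231635760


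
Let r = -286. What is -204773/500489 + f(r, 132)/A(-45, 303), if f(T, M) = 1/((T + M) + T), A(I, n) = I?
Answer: -368545901/900880200 ≈ -0.40910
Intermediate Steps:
f(T, M) = 1/(M + 2*T) (f(T, M) = 1/((M + T) + T) = 1/(M + 2*T))
-204773/500489 + f(r, 132)/A(-45, 303) = -204773/500489 + 1/((132 + 2*(-286))*(-45)) = -204773*1/500489 - 1/45/(132 - 572) = -204773/500489 - 1/45/(-440) = -204773/500489 - 1/440*(-1/45) = -204773/500489 + 1/19800 = -368545901/900880200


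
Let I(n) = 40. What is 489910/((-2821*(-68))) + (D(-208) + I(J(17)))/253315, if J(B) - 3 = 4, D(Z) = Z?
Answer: 62034662273/24296454910 ≈ 2.5532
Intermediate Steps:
J(B) = 7 (J(B) = 3 + 4 = 7)
489910/((-2821*(-68))) + (D(-208) + I(J(17)))/253315 = 489910/((-2821*(-68))) + (-208 + 40)/253315 = 489910/191828 - 168*1/253315 = 489910*(1/191828) - 168/253315 = 244955/95914 - 168/253315 = 62034662273/24296454910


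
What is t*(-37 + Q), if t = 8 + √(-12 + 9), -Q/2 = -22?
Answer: 56 + 7*I*√3 ≈ 56.0 + 12.124*I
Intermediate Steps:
Q = 44 (Q = -2*(-22) = 44)
t = 8 + I*√3 (t = 8 + √(-3) = 8 + I*√3 ≈ 8.0 + 1.732*I)
t*(-37 + Q) = (8 + I*√3)*(-37 + 44) = (8 + I*√3)*7 = 56 + 7*I*√3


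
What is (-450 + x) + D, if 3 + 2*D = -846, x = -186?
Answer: -2121/2 ≈ -1060.5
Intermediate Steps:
D = -849/2 (D = -3/2 + (1/2)*(-846) = -3/2 - 423 = -849/2 ≈ -424.50)
(-450 + x) + D = (-450 - 186) - 849/2 = -636 - 849/2 = -2121/2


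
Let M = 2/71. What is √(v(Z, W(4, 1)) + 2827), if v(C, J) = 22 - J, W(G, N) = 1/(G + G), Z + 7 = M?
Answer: √45582/4 ≈ 53.375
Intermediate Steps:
M = 2/71 (M = 2*(1/71) = 2/71 ≈ 0.028169)
Z = -495/71 (Z = -7 + 2/71 = -495/71 ≈ -6.9718)
W(G, N) = 1/(2*G)
√(v(Z, W(4, 1)) + 2827) = √((22 - 1/(2*4)) + 2827) = √((22 - 1*⅛) + 2827) = √((22 - ⅛) + 2827) = √(175/8 + 2827) = √(22791/8) = √45582/4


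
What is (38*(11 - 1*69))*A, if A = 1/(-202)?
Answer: 1102/101 ≈ 10.911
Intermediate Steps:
A = -1/202 ≈ -0.0049505
(38*(11 - 1*69))*A = (38*(11 - 1*69))*(-1/202) = (38*(11 - 69))*(-1/202) = (38*(-58))*(-1/202) = -2204*(-1/202) = 1102/101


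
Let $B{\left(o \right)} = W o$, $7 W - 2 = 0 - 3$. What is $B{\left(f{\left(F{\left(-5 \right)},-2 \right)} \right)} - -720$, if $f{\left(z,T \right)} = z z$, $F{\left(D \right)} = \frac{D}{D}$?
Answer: $\frac{5039}{7} \approx 719.86$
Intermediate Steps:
$W = - \frac{1}{7}$ ($W = \frac{2}{7} + \frac{0 - 3}{7} = \frac{2}{7} + \frac{1}{7} \left(-3\right) = \frac{2}{7} - \frac{3}{7} = - \frac{1}{7} \approx -0.14286$)
$F{\left(D \right)} = 1$
$f{\left(z,T \right)} = z^{2}$
$B{\left(o \right)} = - \frac{o}{7}$
$B{\left(f{\left(F{\left(-5 \right)},-2 \right)} \right)} - -720 = - \frac{1^{2}}{7} - -720 = \left(- \frac{1}{7}\right) 1 + 720 = - \frac{1}{7} + 720 = \frac{5039}{7}$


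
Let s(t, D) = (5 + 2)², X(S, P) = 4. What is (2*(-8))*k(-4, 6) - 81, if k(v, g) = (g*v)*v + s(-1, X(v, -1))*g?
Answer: -6321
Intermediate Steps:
s(t, D) = 49 (s(t, D) = 7² = 49)
k(v, g) = 49*g + g*v² (k(v, g) = (g*v)*v + 49*g = g*v² + 49*g = 49*g + g*v²)
(2*(-8))*k(-4, 6) - 81 = (2*(-8))*(6*(49 + (-4)²)) - 81 = -96*(49 + 16) - 81 = -96*65 - 81 = -16*390 - 81 = -6240 - 81 = -6321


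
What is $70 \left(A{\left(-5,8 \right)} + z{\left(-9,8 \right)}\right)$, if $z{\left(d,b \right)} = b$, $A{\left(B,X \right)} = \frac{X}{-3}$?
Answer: $\frac{1120}{3} \approx 373.33$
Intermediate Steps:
$A{\left(B,X \right)} = - \frac{X}{3}$ ($A{\left(B,X \right)} = X \left(- \frac{1}{3}\right) = - \frac{X}{3}$)
$70 \left(A{\left(-5,8 \right)} + z{\left(-9,8 \right)}\right) = 70 \left(\left(- \frac{1}{3}\right) 8 + 8\right) = 70 \left(- \frac{8}{3} + 8\right) = 70 \cdot \frac{16}{3} = \frac{1120}{3}$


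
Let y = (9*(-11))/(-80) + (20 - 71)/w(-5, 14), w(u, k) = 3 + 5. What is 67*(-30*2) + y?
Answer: -322011/80 ≈ -4025.1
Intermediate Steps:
w(u, k) = 8
y = -411/80 (y = (9*(-11))/(-80) + (20 - 71)/8 = -99*(-1/80) - 51*1/8 = 99/80 - 51/8 = -411/80 ≈ -5.1375)
67*(-30*2) + y = 67*(-30*2) - 411/80 = 67*(-60) - 411/80 = -4020 - 411/80 = -322011/80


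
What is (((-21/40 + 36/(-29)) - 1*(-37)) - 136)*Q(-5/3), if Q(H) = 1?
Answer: -116889/1160 ≈ -100.77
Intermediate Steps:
(((-21/40 + 36/(-29)) - 1*(-37)) - 136)*Q(-5/3) = (((-21/40 + 36/(-29)) - 1*(-37)) - 136)*1 = (((-21*1/40 + 36*(-1/29)) + 37) - 136)*1 = (((-21/40 - 36/29) + 37) - 136)*1 = ((-2049/1160 + 37) - 136)*1 = (40871/1160 - 136)*1 = -116889/1160*1 = -116889/1160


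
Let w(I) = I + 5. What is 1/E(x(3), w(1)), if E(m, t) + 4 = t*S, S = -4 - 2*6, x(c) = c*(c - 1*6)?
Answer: -1/100 ≈ -0.010000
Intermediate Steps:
w(I) = 5 + I
x(c) = c*(-6 + c) (x(c) = c*(c - 6) = c*(-6 + c))
S = -16 (S = -4 - 12 = -16)
E(m, t) = -4 - 16*t (E(m, t) = -4 + t*(-16) = -4 - 16*t)
1/E(x(3), w(1)) = 1/(-4 - 16*(5 + 1)) = 1/(-4 - 16*6) = 1/(-4 - 96) = 1/(-100) = -1/100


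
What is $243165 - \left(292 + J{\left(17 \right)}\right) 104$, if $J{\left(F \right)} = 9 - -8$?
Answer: $211029$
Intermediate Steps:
$J{\left(F \right)} = 17$ ($J{\left(F \right)} = 9 + 8 = 17$)
$243165 - \left(292 + J{\left(17 \right)}\right) 104 = 243165 - \left(292 + 17\right) 104 = 243165 - 309 \cdot 104 = 243165 - 32136 = 211029$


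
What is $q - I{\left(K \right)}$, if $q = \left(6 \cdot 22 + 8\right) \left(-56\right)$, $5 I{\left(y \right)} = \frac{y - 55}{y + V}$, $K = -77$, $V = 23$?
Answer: $- \frac{352822}{45} \approx -7840.5$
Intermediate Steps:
$I{\left(y \right)} = \frac{-55 + y}{5 \left(23 + y\right)}$ ($I{\left(y \right)} = \frac{\left(y - 55\right) \frac{1}{y + 23}}{5} = \frac{\left(-55 + y\right) \frac{1}{23 + y}}{5} = \frac{\frac{1}{23 + y} \left(-55 + y\right)}{5} = \frac{-55 + y}{5 \left(23 + y\right)}$)
$q = -7840$ ($q = \left(132 + 8\right) \left(-56\right) = 140 \left(-56\right) = -7840$)
$q - I{\left(K \right)} = -7840 - \frac{-55 - 77}{5 \left(23 - 77\right)} = -7840 - \frac{1}{5} \frac{1}{-54} \left(-132\right) = -7840 - \frac{1}{5} \left(- \frac{1}{54}\right) \left(-132\right) = -7840 - \frac{22}{45} = - \frac{352822}{45}$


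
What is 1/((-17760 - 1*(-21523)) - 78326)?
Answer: -1/74563 ≈ -1.3411e-5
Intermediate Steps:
1/((-17760 - 1*(-21523)) - 78326) = 1/((-17760 + 21523) - 78326) = 1/(3763 - 78326) = 1/(-74563) = -1/74563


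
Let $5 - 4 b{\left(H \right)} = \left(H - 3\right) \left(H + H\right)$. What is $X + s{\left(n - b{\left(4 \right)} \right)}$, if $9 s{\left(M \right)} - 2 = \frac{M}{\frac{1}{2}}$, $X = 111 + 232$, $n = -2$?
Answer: $\frac{6173}{18} \approx 342.94$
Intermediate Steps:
$X = 343$
$b{\left(H \right)} = \frac{5}{4} - \frac{H \left(-3 + H\right)}{2}$ ($b{\left(H \right)} = \frac{5}{4} - \frac{\left(H - 3\right) \left(H + H\right)}{4} = \frac{5}{4} - \frac{\left(-3 + H\right) 2 H}{4} = \frac{5}{4} - \frac{2 H \left(-3 + H\right)}{4} = \frac{5}{4} - \frac{H \left(-3 + H\right)}{2}$)
$s{\left(M \right)} = \frac{2}{9} + \frac{2 M}{9}$ ($s{\left(M \right)} = \frac{2}{9} + \frac{M \frac{1}{\frac{1}{2}}}{9} = \frac{2}{9} + \frac{M 2}{9} = \frac{2}{9} + \frac{2 M}{9}$)
$X + s{\left(n - b{\left(4 \right)} \right)} = 343 + \left(\frac{2}{9} + \frac{2 \left(-2 - \left(\frac{5}{4} - \frac{4^{2}}{2} + \frac{3}{2} \cdot 4\right)\right)}{9}\right) = 343 + \left(\frac{2}{9} + \frac{2 \left(-2 - \left(\frac{5}{4} - 8 + 6\right)\right)}{9}\right) = 343 + \left(\frac{2}{9} + \frac{2 \left(-2 - - \frac{3}{4}\right)}{9}\right) = 343 + \left(\frac{2}{9} + \frac{2 \left(-2 + \frac{3}{4}\right)}{9}\right) = 343 + \left(\frac{2}{9} + \frac{2}{9} \left(- \frac{5}{4}\right)\right) = 343 + \left(\frac{2}{9} - \frac{5}{18}\right) = 343 - \frac{1}{18} = \frac{6173}{18}$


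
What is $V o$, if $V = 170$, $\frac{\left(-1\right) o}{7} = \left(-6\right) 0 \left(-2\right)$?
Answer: $0$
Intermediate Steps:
$o = 0$ ($o = - 7 \left(-6\right) 0 \left(-2\right) = - 7 \cdot 0 \left(-2\right) = \left(-7\right) 0 = 0$)
$V o = 170 \cdot 0 = 0$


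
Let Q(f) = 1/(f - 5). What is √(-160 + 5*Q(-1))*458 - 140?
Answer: -140 + 229*I*√5790/3 ≈ -140.0 + 5808.4*I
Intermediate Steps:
Q(f) = 1/(-5 + f)
√(-160 + 5*Q(-1))*458 - 140 = √(-160 + 5/(-5 - 1))*458 - 140 = √(-160 + 5/(-6))*458 - 140 = √(-160 + 5*(-⅙))*458 - 140 = √(-160 - ⅚)*458 - 140 = √(-965/6)*458 - 140 = (I*√5790/6)*458 - 140 = 229*I*√5790/3 - 140 = -140 + 229*I*√5790/3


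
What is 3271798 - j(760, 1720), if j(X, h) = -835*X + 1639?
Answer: 3904759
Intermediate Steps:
j(X, h) = 1639 - 835*X
3271798 - j(760, 1720) = 3271798 - (1639 - 835*760) = 3271798 - (1639 - 634600) = 3271798 - 1*(-632961) = 3271798 + 632961 = 3904759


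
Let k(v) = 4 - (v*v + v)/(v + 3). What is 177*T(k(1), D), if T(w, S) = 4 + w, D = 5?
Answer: 2655/2 ≈ 1327.5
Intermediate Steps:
k(v) = 4 - (v + v²)/(3 + v) (k(v) = 4 - (v² + v)/(3 + v) = 4 - (v + v²)/(3 + v))
177*T(k(1), D) = 177*(4 + (12 - 1*1² + 3*1)/(3 + 1)) = 177*(4 + (12 - 1*1 + 3)/4) = 177*(4 + (12 - 1 + 3)/4) = 177*(4 + (¼)*14) = 177*(4 + 7/2) = 177*(15/2) = 2655/2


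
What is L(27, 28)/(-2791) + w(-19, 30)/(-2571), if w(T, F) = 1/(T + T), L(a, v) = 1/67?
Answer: 89299/18269232906 ≈ 4.8879e-6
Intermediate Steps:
L(a, v) = 1/67
w(T, F) = 1/(2*T)
L(27, 28)/(-2791) + w(-19, 30)/(-2571) = (1/67)/(-2791) + ((1/2)/(-19))/(-2571) = (1/67)*(-1/2791) + ((1/2)*(-1/19))*(-1/2571) = -1/186997 - 1/38*(-1/2571) = -1/186997 + 1/97698 = 89299/18269232906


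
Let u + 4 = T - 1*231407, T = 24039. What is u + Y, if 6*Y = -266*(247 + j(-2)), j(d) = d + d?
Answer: -218145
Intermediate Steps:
j(d) = 2*d
u = -207372 (u = -4 + (24039 - 1*231407) = -4 + (24039 - 231407) = -4 - 207368 = -207372)
Y = -10773 (Y = (-266*(247 + 2*(-2)))/6 = (-266*(247 - 4))/6 = (-266*243)/6 = (1/6)*(-64638) = -10773)
u + Y = -207372 - 10773 = -218145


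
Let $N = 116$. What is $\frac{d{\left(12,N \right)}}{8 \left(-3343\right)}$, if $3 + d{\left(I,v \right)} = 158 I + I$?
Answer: $- \frac{1905}{26744} \approx -0.071231$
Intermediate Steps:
$d{\left(I,v \right)} = -3 + 159 I$ ($d{\left(I,v \right)} = -3 + \left(158 I + I\right) = -3 + 159 I$)
$\frac{d{\left(12,N \right)}}{8 \left(-3343\right)} = \frac{-3 + 159 \cdot 12}{8 \left(-3343\right)} = \frac{-3 + 1908}{-26744} = 1905 \left(- \frac{1}{26744}\right) = - \frac{1905}{26744}$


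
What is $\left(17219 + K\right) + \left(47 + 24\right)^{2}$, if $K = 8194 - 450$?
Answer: $30004$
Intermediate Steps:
$K = 7744$
$\left(17219 + K\right) + \left(47 + 24\right)^{2} = \left(17219 + 7744\right) + \left(47 + 24\right)^{2} = 24963 + 71^{2} = 24963 + 5041 = 30004$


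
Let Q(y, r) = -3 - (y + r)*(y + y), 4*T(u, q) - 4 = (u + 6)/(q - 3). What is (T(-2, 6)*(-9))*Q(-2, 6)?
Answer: -156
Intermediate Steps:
T(u, q) = 1 + (6 + u)/(4*(-3 + q)) (T(u, q) = 1 + ((u + 6)/(q - 3))/4 = 1 + ((6 + u)/(-3 + q))/4 = 1 + (6 + u)/(4*(-3 + q)))
Q(y, r) = -3 - 2*y*(r + y) (Q(y, r) = -3 - (r + y)*2*y = -3 - 2*y*(r + y))
(T(-2, 6)*(-9))*Q(-2, 6) = (((-6 - 2 + 4*6)/(4*(-3 + 6)))*(-9))*(-3 - 2*(-2)² - 2*6*(-2)) = (((¼)*(-6 - 2 + 24)/3)*(-9))*(-3 - 2*4 + 24) = (((¼)*(⅓)*16)*(-9))*(-3 - 8 + 24) = ((4/3)*(-9))*13 = -12*13 = -156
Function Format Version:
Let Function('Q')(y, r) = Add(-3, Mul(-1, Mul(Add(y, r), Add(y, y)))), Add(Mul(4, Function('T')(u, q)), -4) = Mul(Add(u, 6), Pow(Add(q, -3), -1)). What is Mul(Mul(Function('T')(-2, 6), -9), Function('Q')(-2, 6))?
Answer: -156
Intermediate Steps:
Function('T')(u, q) = Add(1, Mul(Rational(1, 4), Pow(Add(-3, q), -1), Add(6, u))) (Function('T')(u, q) = Add(1, Mul(Rational(1, 4), Mul(Add(u, 6), Pow(Add(q, -3), -1)))) = Add(1, Mul(Rational(1, 4), Mul(Add(6, u), Pow(Add(-3, q), -1)))) = Add(1, Mul(Rational(1, 4), Mul(Pow(Add(-3, q), -1), Add(6, u)))) = Add(1, Mul(Rational(1, 4), Pow(Add(-3, q), -1), Add(6, u))))
Function('Q')(y, r) = Add(-3, Mul(-2, y, Add(r, y))) (Function('Q')(y, r) = Add(-3, Mul(-1, Mul(Add(r, y), Mul(2, y)))) = Add(-3, Mul(-1, Mul(2, y, Add(r, y)))) = Add(-3, Mul(-2, y, Add(r, y))))
Mul(Mul(Function('T')(-2, 6), -9), Function('Q')(-2, 6)) = Mul(Mul(Mul(Rational(1, 4), Pow(Add(-3, 6), -1), Add(-6, -2, Mul(4, 6))), -9), Add(-3, Mul(-2, Pow(-2, 2)), Mul(-2, 6, -2))) = Mul(Mul(Mul(Rational(1, 4), Pow(3, -1), Add(-6, -2, 24)), -9), Add(-3, Mul(-2, 4), 24)) = Mul(Mul(Mul(Rational(1, 4), Rational(1, 3), 16), -9), Add(-3, -8, 24)) = Mul(Mul(Rational(4, 3), -9), 13) = Mul(-12, 13) = -156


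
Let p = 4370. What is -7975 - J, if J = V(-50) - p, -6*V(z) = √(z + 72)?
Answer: -3605 + √22/6 ≈ -3604.2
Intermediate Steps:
V(z) = -√(72 + z)/6 (V(z) = -√(z + 72)/6 = -√(72 + z)/6)
J = -4370 - √22/6 (J = -√(72 - 50)/6 - 1*4370 = -√22/6 - 4370 = -4370 - √22/6 ≈ -4370.8)
-7975 - J = -7975 - (-4370 - √22/6) = -7975 + (4370 + √22/6) = -3605 + √22/6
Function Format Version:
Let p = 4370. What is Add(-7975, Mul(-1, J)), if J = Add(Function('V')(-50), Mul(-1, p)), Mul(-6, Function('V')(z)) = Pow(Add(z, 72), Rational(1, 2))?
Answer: Add(-3605, Mul(Rational(1, 6), Pow(22, Rational(1, 2)))) ≈ -3604.2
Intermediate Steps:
Function('V')(z) = Mul(Rational(-1, 6), Pow(Add(72, z), Rational(1, 2))) (Function('V')(z) = Mul(Rational(-1, 6), Pow(Add(z, 72), Rational(1, 2))) = Mul(Rational(-1, 6), Pow(Add(72, z), Rational(1, 2))))
J = Add(-4370, Mul(Rational(-1, 6), Pow(22, Rational(1, 2)))) (J = Add(Mul(Rational(-1, 6), Pow(Add(72, -50), Rational(1, 2))), Mul(-1, 4370)) = Add(Mul(Rational(-1, 6), Pow(22, Rational(1, 2))), -4370) = Add(-4370, Mul(Rational(-1, 6), Pow(22, Rational(1, 2)))) ≈ -4370.8)
Add(-7975, Mul(-1, J)) = Add(-7975, Mul(-1, Add(-4370, Mul(Rational(-1, 6), Pow(22, Rational(1, 2)))))) = Add(-7975, Add(4370, Mul(Rational(1, 6), Pow(22, Rational(1, 2))))) = Add(-3605, Mul(Rational(1, 6), Pow(22, Rational(1, 2))))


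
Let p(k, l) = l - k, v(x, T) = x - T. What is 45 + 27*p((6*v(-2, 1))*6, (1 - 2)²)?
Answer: 2988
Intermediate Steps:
45 + 27*p((6*v(-2, 1))*6, (1 - 2)²) = 45 + 27*((1 - 2)² - 6*(-2 - 1*1)*6) = 45 + 27*((-1)² - 6*(-2 - 1)*6) = 45 + 27*(1 - 6*(-3)*6) = 45 + 27*(1 - (-18)*6) = 45 + 27*(1 - 1*(-108)) = 45 + 27*(1 + 108) = 45 + 27*109 = 45 + 2943 = 2988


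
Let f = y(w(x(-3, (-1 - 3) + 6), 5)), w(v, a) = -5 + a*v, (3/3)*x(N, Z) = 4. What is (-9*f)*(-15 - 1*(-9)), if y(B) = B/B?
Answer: 54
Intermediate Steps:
x(N, Z) = 4
y(B) = 1
f = 1
(-9*f)*(-15 - 1*(-9)) = (-9*1)*(-15 - 1*(-9)) = -9*(-15 + 9) = -9*(-6) = 54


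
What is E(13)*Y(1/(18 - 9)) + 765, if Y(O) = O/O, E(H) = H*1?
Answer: 778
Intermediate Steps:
E(H) = H
Y(O) = 1
E(13)*Y(1/(18 - 9)) + 765 = 13*1 + 765 = 13 + 765 = 778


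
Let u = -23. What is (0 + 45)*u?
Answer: -1035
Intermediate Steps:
(0 + 45)*u = (0 + 45)*(-23) = 45*(-23) = -1035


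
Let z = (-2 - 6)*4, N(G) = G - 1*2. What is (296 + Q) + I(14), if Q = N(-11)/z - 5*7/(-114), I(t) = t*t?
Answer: 898709/1824 ≈ 492.71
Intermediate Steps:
N(G) = -2 + G (N(G) = G - 2 = -2 + G)
z = -32 (z = -8*4 = -32)
I(t) = t²
Q = 1301/1824 (Q = (-2 - 11)/(-32) - 5*7/(-114) = -13*(-1/32) - 35*(-1/114) = 13/32 + 35/114 = 1301/1824 ≈ 0.71327)
(296 + Q) + I(14) = (296 + 1301/1824) + 14² = 541205/1824 + 196 = 898709/1824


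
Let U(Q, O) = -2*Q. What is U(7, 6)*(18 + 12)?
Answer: -420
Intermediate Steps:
U(7, 6)*(18 + 12) = (-2*7)*(18 + 12) = -14*30 = -420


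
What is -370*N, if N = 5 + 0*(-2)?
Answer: -1850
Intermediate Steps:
N = 5 (N = 5 + 0 = 5)
-370*N = -370*5 = -1850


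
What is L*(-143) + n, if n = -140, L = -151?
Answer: 21453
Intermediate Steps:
L*(-143) + n = -151*(-143) - 140 = 21593 - 140 = 21453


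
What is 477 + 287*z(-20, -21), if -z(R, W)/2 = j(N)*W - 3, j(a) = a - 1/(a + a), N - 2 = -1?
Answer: 8226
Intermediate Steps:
N = 1 (N = 2 - 1 = 1)
j(a) = a - 1/(2*a)
z(R, W) = 6 - W (z(R, W) = -2*((1 - ½/1)*W - 3) = -2*((1 - ½*1)*W - 3) = -2*((1 - ½)*W - 3) = -2*(W/2 - 3) = -2*(-3 + W/2) = 6 - W)
477 + 287*z(-20, -21) = 477 + 287*(6 - 1*(-21)) = 477 + 287*(6 + 21) = 477 + 287*27 = 477 + 7749 = 8226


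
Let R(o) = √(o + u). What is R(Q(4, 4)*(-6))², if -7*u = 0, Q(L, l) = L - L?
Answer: 0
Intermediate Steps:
Q(L, l) = 0
u = 0 (u = -⅐*0 = 0)
R(o) = √o (R(o) = √(o + 0) = √o)
R(Q(4, 4)*(-6))² = (√(0*(-6)))² = (√0)² = 0² = 0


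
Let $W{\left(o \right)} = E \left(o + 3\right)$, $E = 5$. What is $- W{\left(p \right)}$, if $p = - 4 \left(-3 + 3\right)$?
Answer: $-15$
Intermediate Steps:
$p = 0$ ($p = \left(-4\right) 0 = 0$)
$W{\left(o \right)} = 15 + 5 o$ ($W{\left(o \right)} = 5 \left(o + 3\right) = 5 \left(3 + o\right) = 15 + 5 o$)
$- W{\left(p \right)} = - (15 + 5 \cdot 0) = - (15 + 0) = \left(-1\right) 15 = -15$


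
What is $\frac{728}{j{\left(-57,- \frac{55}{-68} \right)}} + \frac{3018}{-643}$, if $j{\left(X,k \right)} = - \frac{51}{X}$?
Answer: $\frac{8842670}{10931} \approx 808.95$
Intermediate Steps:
$\frac{728}{j{\left(-57,- \frac{55}{-68} \right)}} + \frac{3018}{-643} = \frac{728}{\left(-51\right) \frac{1}{-57}} + \frac{3018}{-643} = \frac{728}{\left(-51\right) \left(- \frac{1}{57}\right)} + 3018 \left(- \frac{1}{643}\right) = \frac{728}{\frac{17}{19}} - \frac{3018}{643} = 728 \cdot \frac{19}{17} - \frac{3018}{643} = \frac{13832}{17} - \frac{3018}{643} = \frac{8842670}{10931}$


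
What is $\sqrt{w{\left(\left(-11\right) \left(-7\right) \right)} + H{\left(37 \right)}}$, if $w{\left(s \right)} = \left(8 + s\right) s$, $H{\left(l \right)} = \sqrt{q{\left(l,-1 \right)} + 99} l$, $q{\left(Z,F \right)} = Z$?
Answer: $\sqrt{6545 + 74 \sqrt{34}} \approx 83.525$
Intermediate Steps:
$H{\left(l \right)} = l \sqrt{99 + l}$ ($H{\left(l \right)} = \sqrt{l + 99} l = \sqrt{99 + l} l = l \sqrt{99 + l}$)
$w{\left(s \right)} = s \left(8 + s\right)$
$\sqrt{w{\left(\left(-11\right) \left(-7\right) \right)} + H{\left(37 \right)}} = \sqrt{\left(-11\right) \left(-7\right) \left(8 - -77\right) + 37 \sqrt{99 + 37}} = \sqrt{77 \left(8 + 77\right) + 37 \sqrt{136}} = \sqrt{77 \cdot 85 + 37 \cdot 2 \sqrt{34}} = \sqrt{6545 + 74 \sqrt{34}}$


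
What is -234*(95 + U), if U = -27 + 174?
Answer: -56628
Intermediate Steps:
U = 147
-234*(95 + U) = -234*(95 + 147) = -234*242 = -56628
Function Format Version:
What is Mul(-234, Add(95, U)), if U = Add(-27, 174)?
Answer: -56628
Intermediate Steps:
U = 147
Mul(-234, Add(95, U)) = Mul(-234, Add(95, 147)) = Mul(-234, 242) = -56628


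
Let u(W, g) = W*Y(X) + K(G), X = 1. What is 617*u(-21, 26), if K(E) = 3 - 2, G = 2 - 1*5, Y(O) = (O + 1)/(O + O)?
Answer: -12340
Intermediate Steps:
Y(O) = (1 + O)/(2*O) (Y(O) = (1 + O)/((2*O)) = (1 + O)*(1/(2*O)) = (1 + O)/(2*O))
G = -3 (G = 2 - 5 = -3)
K(E) = 1
u(W, g) = 1 + W (u(W, g) = W*((1/2)*(1 + 1)/1) + 1 = W*((1/2)*1*2) + 1 = W*1 + 1 = W + 1 = 1 + W)
617*u(-21, 26) = 617*(1 - 21) = 617*(-20) = -12340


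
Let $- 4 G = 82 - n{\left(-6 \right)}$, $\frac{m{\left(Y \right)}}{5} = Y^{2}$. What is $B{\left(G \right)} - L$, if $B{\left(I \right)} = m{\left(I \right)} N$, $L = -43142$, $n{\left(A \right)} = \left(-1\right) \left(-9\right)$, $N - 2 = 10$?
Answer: $\frac{252503}{4} \approx 63126.0$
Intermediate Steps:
$N = 12$ ($N = 2 + 10 = 12$)
$m{\left(Y \right)} = 5 Y^{2}$
$n{\left(A \right)} = 9$
$G = - \frac{73}{4}$ ($G = - \frac{82 - 9}{4} = \left(- \frac{1}{4}\right) 73 = - \frac{73}{4} \approx -18.25$)
$B{\left(I \right)} = 60 I^{2}$ ($B{\left(I \right)} = 5 I^{2} \cdot 12 = 60 I^{2}$)
$B{\left(G \right)} - L = 60 \left(- \frac{73}{4}\right)^{2} - -43142 = 60 \cdot \frac{5329}{16} + 43142 = \frac{79935}{4} + 43142 = \frac{252503}{4}$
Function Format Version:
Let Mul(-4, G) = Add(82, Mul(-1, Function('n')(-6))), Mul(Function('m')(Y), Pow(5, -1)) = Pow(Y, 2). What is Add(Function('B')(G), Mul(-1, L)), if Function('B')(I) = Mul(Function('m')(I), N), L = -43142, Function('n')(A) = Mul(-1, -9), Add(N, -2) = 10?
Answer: Rational(252503, 4) ≈ 63126.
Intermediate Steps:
N = 12 (N = Add(2, 10) = 12)
Function('m')(Y) = Mul(5, Pow(Y, 2))
Function('n')(A) = 9
G = Rational(-73, 4) (G = Mul(Rational(-1, 4), Add(82, Mul(-1, 9))) = Mul(Rational(-1, 4), Add(82, -9)) = Mul(Rational(-1, 4), 73) = Rational(-73, 4) ≈ -18.250)
Function('B')(I) = Mul(60, Pow(I, 2)) (Function('B')(I) = Mul(Mul(5, Pow(I, 2)), 12) = Mul(60, Pow(I, 2)))
Add(Function('B')(G), Mul(-1, L)) = Add(Mul(60, Pow(Rational(-73, 4), 2)), Mul(-1, -43142)) = Add(Mul(60, Rational(5329, 16)), 43142) = Add(Rational(79935, 4), 43142) = Rational(252503, 4)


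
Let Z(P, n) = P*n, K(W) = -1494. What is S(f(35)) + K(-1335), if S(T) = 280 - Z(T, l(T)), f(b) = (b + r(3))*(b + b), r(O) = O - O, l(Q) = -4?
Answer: 8586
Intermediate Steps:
r(O) = 0
f(b) = 2*b² (f(b) = (b + 0)*(b + b) = b*(2*b) = 2*b²)
S(T) = 280 + 4*T (S(T) = 280 - T*(-4) = 280 - (-4)*T = 280 + 4*T)
S(f(35)) + K(-1335) = (280 + 4*(2*35²)) - 1494 = (280 + 4*(2*1225)) - 1494 = (280 + 4*2450) - 1494 = (280 + 9800) - 1494 = 10080 - 1494 = 8586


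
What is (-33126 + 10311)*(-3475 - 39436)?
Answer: 979014465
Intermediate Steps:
(-33126 + 10311)*(-3475 - 39436) = -22815*(-42911) = 979014465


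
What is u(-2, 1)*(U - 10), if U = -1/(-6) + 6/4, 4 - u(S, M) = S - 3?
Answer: -75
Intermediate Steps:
u(S, M) = 7 - S (u(S, M) = 4 - (S - 3) = 4 - (-3 + S) = 4 + (3 - S) = 7 - S)
U = 5/3 (U = -1*(-⅙) + 6*(¼) = ⅙ + 3/2 = 5/3 ≈ 1.6667)
u(-2, 1)*(U - 10) = (7 - 1*(-2))*(5/3 - 10) = (7 + 2)*(-25/3) = 9*(-25/3) = -75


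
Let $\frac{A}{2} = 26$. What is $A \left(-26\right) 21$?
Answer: $-28392$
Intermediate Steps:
$A = 52$ ($A = 2 \cdot 26 = 52$)
$A \left(-26\right) 21 = 52 \left(-26\right) 21 = \left(-1352\right) 21 = -28392$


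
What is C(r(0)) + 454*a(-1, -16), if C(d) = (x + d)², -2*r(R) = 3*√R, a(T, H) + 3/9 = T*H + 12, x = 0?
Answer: 37682/3 ≈ 12561.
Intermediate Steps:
a(T, H) = 35/3 + H*T (a(T, H) = -⅓ + (T*H + 12) = -⅓ + (H*T + 12) = -⅓ + (12 + H*T) = 35/3 + H*T)
r(R) = -3*√R/2
C(d) = d² (C(d) = (0 + d)² = d²)
C(r(0)) + 454*a(-1, -16) = (-3*√0/2)² + 454*(35/3 - 16*(-1)) = (-3/2*0)² + 454*(35/3 + 16) = 0² + 454*(83/3) = 0 + 37682/3 = 37682/3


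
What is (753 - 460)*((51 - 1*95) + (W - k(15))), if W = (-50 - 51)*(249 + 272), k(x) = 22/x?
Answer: -231469121/15 ≈ -1.5431e+7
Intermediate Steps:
W = -52621 (W = -101*521 = -52621)
(753 - 460)*((51 - 1*95) + (W - k(15))) = (753 - 460)*((51 - 1*95) + (-52621 - 22/15)) = 293*((51 - 95) + (-52621 - 22/15)) = 293*(-44 + (-52621 - 1*22/15)) = 293*(-44 + (-52621 - 22/15)) = 293*(-44 - 789337/15) = 293*(-789997/15) = -231469121/15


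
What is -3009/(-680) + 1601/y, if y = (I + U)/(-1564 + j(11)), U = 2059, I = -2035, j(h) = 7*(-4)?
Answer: -12743429/120 ≈ -1.0620e+5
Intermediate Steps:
j(h) = -28
y = -3/199 (y = (-2035 + 2059)/(-1564 - 28) = 24/(-1592) = 24*(-1/1592) = -3/199 ≈ -0.015075)
-3009/(-680) + 1601/y = -3009/(-680) + 1601/(-3/199) = -3009*(-1/680) + 1601*(-199/3) = 177/40 - 318599/3 = -12743429/120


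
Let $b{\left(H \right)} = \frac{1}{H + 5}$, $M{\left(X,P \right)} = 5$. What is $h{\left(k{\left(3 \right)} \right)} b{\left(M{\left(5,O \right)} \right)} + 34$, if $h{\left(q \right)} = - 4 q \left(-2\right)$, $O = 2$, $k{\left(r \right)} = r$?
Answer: $\frac{182}{5} \approx 36.4$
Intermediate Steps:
$h{\left(q \right)} = 8 q$
$b{\left(H \right)} = \frac{1}{5 + H}$
$h{\left(k{\left(3 \right)} \right)} b{\left(M{\left(5,O \right)} \right)} + 34 = \frac{8 \cdot 3}{5 + 5} + 34 = \frac{24}{10} + 34 = 24 \cdot \frac{1}{10} + 34 = \frac{12}{5} + 34 = \frac{182}{5}$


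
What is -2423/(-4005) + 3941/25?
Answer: 3168856/20025 ≈ 158.24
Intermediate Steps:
-2423/(-4005) + 3941/25 = -2423*(-1/4005) + 3941*(1/25) = 2423/4005 + 3941/25 = 3168856/20025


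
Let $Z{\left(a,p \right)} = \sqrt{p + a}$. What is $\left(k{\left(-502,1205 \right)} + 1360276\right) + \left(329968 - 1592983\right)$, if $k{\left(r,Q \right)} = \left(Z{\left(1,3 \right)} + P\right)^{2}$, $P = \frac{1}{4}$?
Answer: $\frac{1556257}{16} \approx 97266.0$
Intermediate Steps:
$Z{\left(a,p \right)} = \sqrt{a + p}$
$P = \frac{1}{4} \approx 0.25$
$k{\left(r,Q \right)} = \frac{81}{16}$ ($k{\left(r,Q \right)} = \left(\sqrt{1 + 3} + \frac{1}{4}\right)^{2} = \left(\sqrt{4} + \frac{1}{4}\right)^{2} = \left(2 + \frac{1}{4}\right)^{2} = \left(\frac{9}{4}\right)^{2} = \frac{81}{16}$)
$\left(k{\left(-502,1205 \right)} + 1360276\right) + \left(329968 - 1592983\right) = \left(\frac{81}{16} + 1360276\right) + \left(329968 - 1592983\right) = \frac{21764497}{16} - 1263015 = \frac{1556257}{16}$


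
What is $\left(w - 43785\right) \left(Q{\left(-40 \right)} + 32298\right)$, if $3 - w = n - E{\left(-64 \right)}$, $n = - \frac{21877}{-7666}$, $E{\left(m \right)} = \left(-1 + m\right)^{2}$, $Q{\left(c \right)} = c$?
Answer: $- \frac{4891374717231}{3833} \approx -1.2761 \cdot 10^{9}$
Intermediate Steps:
$n = \frac{21877}{7666}$ ($n = \left(-21877\right) \left(- \frac{1}{7666}\right) = \frac{21877}{7666} \approx 2.8538$)
$w = \frac{32389971}{7666}$ ($w = 3 - \left(\frac{21877}{7666} - \left(-1 - 64\right)^{2}\right) = 3 - \left(\frac{21877}{7666} - \left(-65\right)^{2}\right) = 3 - \left(\frac{21877}{7666} - 4225\right) = 3 - - \frac{32366973}{7666} = 3 + \frac{32366973}{7666} = \frac{32389971}{7666} \approx 4225.1$)
$\left(w - 43785\right) \left(Q{\left(-40 \right)} + 32298\right) = \left(\frac{32389971}{7666} - 43785\right) \left(-40 + 32298\right) = \left(- \frac{303265839}{7666}\right) 32258 = - \frac{4891374717231}{3833}$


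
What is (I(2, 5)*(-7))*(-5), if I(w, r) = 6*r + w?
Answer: 1120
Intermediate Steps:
I(w, r) = w + 6*r
(I(2, 5)*(-7))*(-5) = ((2 + 6*5)*(-7))*(-5) = ((2 + 30)*(-7))*(-5) = (32*(-7))*(-5) = -224*(-5) = 1120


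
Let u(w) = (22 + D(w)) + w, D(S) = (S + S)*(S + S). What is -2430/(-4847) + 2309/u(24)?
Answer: 16902223/11390450 ≈ 1.4839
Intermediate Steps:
D(S) = 4*S**2 (D(S) = (2*S)*(2*S) = 4*S**2)
u(w) = 22 + w + 4*w**2 (u(w) = (22 + 4*w**2) + w = 22 + w + 4*w**2)
-2430/(-4847) + 2309/u(24) = -2430/(-4847) + 2309/(22 + 24 + 4*24**2) = -2430*(-1/4847) + 2309/(22 + 24 + 4*576) = 2430/4847 + 2309/(22 + 24 + 2304) = 2430/4847 + 2309/2350 = 16902223/11390450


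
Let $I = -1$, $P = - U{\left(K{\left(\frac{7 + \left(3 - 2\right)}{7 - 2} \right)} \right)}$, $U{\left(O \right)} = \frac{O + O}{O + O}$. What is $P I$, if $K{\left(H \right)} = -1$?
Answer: $1$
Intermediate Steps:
$U{\left(O \right)} = 1$ ($U{\left(O \right)} = \frac{2 O}{2 O} = 2 O \frac{1}{2 O} = 1$)
$P = -1$ ($P = \left(-1\right) 1 = -1$)
$P I = \left(-1\right) \left(-1\right) = 1$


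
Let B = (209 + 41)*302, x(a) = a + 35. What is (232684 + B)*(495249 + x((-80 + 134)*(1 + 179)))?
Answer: 155634152736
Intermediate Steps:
x(a) = 35 + a
B = 75500 (B = 250*302 = 75500)
(232684 + B)*(495249 + x((-80 + 134)*(1 + 179))) = (232684 + 75500)*(495249 + (35 + (-80 + 134)*(1 + 179))) = 308184*(495249 + (35 + 54*180)) = 308184*(495249 + (35 + 9720)) = 308184*(495249 + 9755) = 308184*505004 = 155634152736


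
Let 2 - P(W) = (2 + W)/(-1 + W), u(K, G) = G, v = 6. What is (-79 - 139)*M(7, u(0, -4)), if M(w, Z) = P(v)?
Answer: -436/5 ≈ -87.200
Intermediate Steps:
P(W) = 2 - (2 + W)/(-1 + W)
M(w, Z) = ⅖ (M(w, Z) = (-4 + 6)/(-1 + 6) = 2/5 = (⅕)*2 = ⅖)
(-79 - 139)*M(7, u(0, -4)) = (-79 - 139)*(⅖) = -218*⅖ = -436/5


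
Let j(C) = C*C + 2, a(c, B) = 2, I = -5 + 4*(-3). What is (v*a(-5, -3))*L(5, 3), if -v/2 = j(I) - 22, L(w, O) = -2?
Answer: 2152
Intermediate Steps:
I = -17 (I = -5 - 12 = -17)
j(C) = 2 + C² (j(C) = C² + 2 = 2 + C²)
v = -538 (v = -2*((2 + (-17)²) - 22) = -2*((2 + 289) - 22) = -2*(291 - 22) = -2*269 = -538)
(v*a(-5, -3))*L(5, 3) = -538*2*(-2) = -1076*(-2) = 2152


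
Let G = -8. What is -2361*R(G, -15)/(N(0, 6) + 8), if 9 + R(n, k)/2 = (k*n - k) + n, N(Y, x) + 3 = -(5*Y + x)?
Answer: 557196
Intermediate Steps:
N(Y, x) = -3 - x - 5*Y (N(Y, x) = -3 - (5*Y + x) = -3 - (x + 5*Y) = -3 + (-x - 5*Y) = -3 - x - 5*Y)
R(n, k) = -18 - 2*k + 2*n + 2*k*n (R(n, k) = -18 + 2*((k*n - k) + n) = -18 + 2*((-k + k*n) + n) = -18 + 2*(n - k + k*n) = -18 + (-2*k + 2*n + 2*k*n) = -18 - 2*k + 2*n + 2*k*n)
-2361*R(G, -15)/(N(0, 6) + 8) = -2361*(-18 - 2*(-15) + 2*(-8) + 2*(-15)*(-8))/((-3 - 1*6 - 5*0) + 8) = -2361*(-18 + 30 - 16 + 240)/((-3 - 6 + 0) + 8) = -2361*236/(-9 + 8) = -2361*236/(-1) = -(-2361)*236 = -2361*(-236) = 557196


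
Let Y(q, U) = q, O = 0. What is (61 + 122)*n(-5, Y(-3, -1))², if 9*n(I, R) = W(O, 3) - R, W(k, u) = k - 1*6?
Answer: 61/3 ≈ 20.333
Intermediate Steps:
W(k, u) = -6 + k (W(k, u) = k - 6 = -6 + k)
n(I, R) = -⅔ - R/9 (n(I, R) = ((-6 + 0) - R)/9 = (-6 - R)/9 = -⅔ - R/9)
(61 + 122)*n(-5, Y(-3, -1))² = (61 + 122)*(-⅔ - ⅑*(-3))² = 183*(-⅔ + ⅓)² = 183*(-⅓)² = 183*(⅑) = 61/3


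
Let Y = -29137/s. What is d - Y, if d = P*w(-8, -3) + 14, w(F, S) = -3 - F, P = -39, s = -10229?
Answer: -1880586/10229 ≈ -183.85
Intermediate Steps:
d = -181 (d = -39*(-3 - 1*(-8)) + 14 = -39*(-3 + 8) + 14 = -39*5 + 14 = -195 + 14 = -181)
Y = 29137/10229 (Y = -29137/(-10229) = -29137*(-1/10229) = 29137/10229 ≈ 2.8485)
d - Y = -181 - 1*29137/10229 = -181 - 29137/10229 = -1880586/10229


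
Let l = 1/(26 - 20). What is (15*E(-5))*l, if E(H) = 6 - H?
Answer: 55/2 ≈ 27.500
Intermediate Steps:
l = ⅙ (l = 1/6 = ⅙ ≈ 0.16667)
(15*E(-5))*l = (15*(6 - 1*(-5)))*(⅙) = (15*(6 + 5))*(⅙) = (15*11)*(⅙) = 165*(⅙) = 55/2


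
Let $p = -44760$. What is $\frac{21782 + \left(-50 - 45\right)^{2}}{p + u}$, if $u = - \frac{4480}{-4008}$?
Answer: $- \frac{15434307}{22424200} \approx -0.68829$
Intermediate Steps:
$u = \frac{560}{501}$ ($u = \left(-4480\right) \left(- \frac{1}{4008}\right) = \frac{560}{501} \approx 1.1178$)
$\frac{21782 + \left(-50 - 45\right)^{2}}{p + u} = \frac{21782 + \left(-50 - 45\right)^{2}}{-44760 + \frac{560}{501}} = \frac{21782 + \left(-95\right)^{2}}{- \frac{22424200}{501}} = \left(21782 + 9025\right) \left(- \frac{501}{22424200}\right) = 30807 \left(- \frac{501}{22424200}\right) = - \frac{15434307}{22424200}$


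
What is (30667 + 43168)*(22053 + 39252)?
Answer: 4526454675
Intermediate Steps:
(30667 + 43168)*(22053 + 39252) = 73835*61305 = 4526454675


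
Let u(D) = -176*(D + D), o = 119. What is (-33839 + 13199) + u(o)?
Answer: -62528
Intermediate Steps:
u(D) = -352*D
(-33839 + 13199) + u(o) = (-33839 + 13199) - 352*119 = -20640 - 41888 = -62528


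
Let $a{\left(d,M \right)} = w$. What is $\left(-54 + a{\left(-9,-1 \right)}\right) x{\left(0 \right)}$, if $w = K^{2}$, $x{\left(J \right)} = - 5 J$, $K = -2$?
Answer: $0$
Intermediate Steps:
$w = 4$ ($w = \left(-2\right)^{2} = 4$)
$a{\left(d,M \right)} = 4$
$\left(-54 + a{\left(-9,-1 \right)}\right) x{\left(0 \right)} = \left(-54 + 4\right) \left(\left(-5\right) 0\right) = \left(-50\right) 0 = 0$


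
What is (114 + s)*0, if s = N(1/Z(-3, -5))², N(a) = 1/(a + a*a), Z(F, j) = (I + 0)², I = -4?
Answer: 0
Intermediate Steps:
Z(F, j) = 16 (Z(F, j) = (-4 + 0)² = (-4)² = 16)
N(a) = 1/(a + a²)
s = 65536/289 (s = (1/((1/16)*(1 + 1/16)))² = (16/(17/16))² = (16*(16/17))² = (256/17)² = 65536/289 ≈ 226.77)
(114 + s)*0 = (114 + 65536/289)*0 = (98482/289)*0 = 0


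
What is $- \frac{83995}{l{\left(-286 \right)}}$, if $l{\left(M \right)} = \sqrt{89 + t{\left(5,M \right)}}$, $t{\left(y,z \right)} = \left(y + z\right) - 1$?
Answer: $\frac{83995 i \sqrt{193}}{193} \approx 6046.1 i$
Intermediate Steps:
$t{\left(y,z \right)} = -1 + y + z$
$l{\left(M \right)} = \sqrt{93 + M}$ ($l{\left(M \right)} = \sqrt{89 + \left(-1 + 5 + M\right)} = \sqrt{89 + \left(4 + M\right)} = \sqrt{93 + M}$)
$- \frac{83995}{l{\left(-286 \right)}} = - \frac{83995}{\sqrt{93 - 286}} = - \frac{83995}{\sqrt{-193}} = - \frac{83995}{i \sqrt{193}} = - 83995 \left(- \frac{i \sqrt{193}}{193}\right) = \frac{83995 i \sqrt{193}}{193}$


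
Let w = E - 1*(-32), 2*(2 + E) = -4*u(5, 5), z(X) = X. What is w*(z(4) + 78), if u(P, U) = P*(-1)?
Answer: 3280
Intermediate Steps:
u(P, U) = -P
E = 8 (E = -2 + (-(-4)*5)/2 = -2 + (-4*(-5))/2 = -2 + (½)*20 = -2 + 10 = 8)
w = 40 (w = 8 - 1*(-32) = 8 + 32 = 40)
w*(z(4) + 78) = 40*(4 + 78) = 40*82 = 3280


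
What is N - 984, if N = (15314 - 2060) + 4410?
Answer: 16680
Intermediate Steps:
N = 17664 (N = 13254 + 4410 = 17664)
N - 984 = 17664 - 984 = 16680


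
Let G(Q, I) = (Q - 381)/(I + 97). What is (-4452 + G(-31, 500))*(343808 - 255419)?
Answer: -78320196528/199 ≈ -3.9357e+8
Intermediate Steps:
G(Q, I) = (-381 + Q)/(97 + I)
(-4452 + G(-31, 500))*(343808 - 255419) = (-4452 + (-381 - 31)/(97 + 500))*(343808 - 255419) = (-4452 - 412/597)*88389 = -2658256/597*88389 = -78320196528/199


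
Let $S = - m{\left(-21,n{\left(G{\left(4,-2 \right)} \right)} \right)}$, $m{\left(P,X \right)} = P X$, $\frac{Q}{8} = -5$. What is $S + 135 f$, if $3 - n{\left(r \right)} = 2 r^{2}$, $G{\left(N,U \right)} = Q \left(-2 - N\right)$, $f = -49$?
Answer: $-2425752$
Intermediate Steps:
$Q = -40$ ($Q = 8 \left(-5\right) = -40$)
$G{\left(N,U \right)} = 80 + 40 N$ ($G{\left(N,U \right)} = - 40 \left(-2 - N\right) = 80 + 40 N$)
$n{\left(r \right)} = 3 - 2 r^{2}$
$S = -2419137$ ($S = - \left(-21\right) \left(3 - 2 \left(80 + 40 \cdot 4\right)^{2}\right) = - \left(-21\right) \left(3 - 2 \left(80 + 160\right)^{2}\right) = - \left(-21\right) \left(3 - 2 \cdot 240^{2}\right) = - \left(-21\right) \left(3 - 115200\right) = - \left(-21\right) \left(-115197\right) = \left(-1\right) 2419137 = -2419137$)
$S + 135 f = -2419137 + 135 \left(-49\right) = -2419137 - 6615 = -2425752$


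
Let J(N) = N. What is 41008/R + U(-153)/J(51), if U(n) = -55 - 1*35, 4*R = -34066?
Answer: -1905262/289561 ≈ -6.5798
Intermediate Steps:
R = -17033/2 (R = (1/4)*(-34066) = -17033/2 ≈ -8516.5)
U(n) = -90 (U(n) = -55 - 35 = -90)
41008/R + U(-153)/J(51) = 41008/(-17033/2) - 90/51 = 41008*(-2/17033) - 90*1/51 = -82016/17033 - 30/17 = -1905262/289561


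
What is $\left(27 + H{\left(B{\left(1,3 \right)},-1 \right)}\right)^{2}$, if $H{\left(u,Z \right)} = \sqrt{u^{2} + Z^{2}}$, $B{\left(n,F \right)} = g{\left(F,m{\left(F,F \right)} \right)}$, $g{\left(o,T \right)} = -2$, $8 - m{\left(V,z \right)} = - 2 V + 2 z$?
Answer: $\left(27 + \sqrt{5}\right)^{2} \approx 854.75$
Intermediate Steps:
$m{\left(V,z \right)} = 8 - 2 z + 2 V$ ($m{\left(V,z \right)} = 8 - \left(- 2 V + 2 z\right) = 8 + \left(- 2 z + 2 V\right) = 8 - 2 z + 2 V$)
$B{\left(n,F \right)} = -2$
$H{\left(u,Z \right)} = \sqrt{Z^{2} + u^{2}}$
$\left(27 + H{\left(B{\left(1,3 \right)},-1 \right)}\right)^{2} = \left(27 + \sqrt{\left(-1\right)^{2} + \left(-2\right)^{2}}\right)^{2} = \left(27 + \sqrt{1 + 4}\right)^{2} = \left(27 + \sqrt{5}\right)^{2}$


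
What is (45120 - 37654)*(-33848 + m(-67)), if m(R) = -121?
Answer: -253612554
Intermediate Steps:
(45120 - 37654)*(-33848 + m(-67)) = (45120 - 37654)*(-33848 - 121) = 7466*(-33969) = -253612554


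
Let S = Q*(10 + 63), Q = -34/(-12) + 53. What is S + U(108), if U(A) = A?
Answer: 25103/6 ≈ 4183.8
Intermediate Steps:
Q = 335/6 (Q = -34*(-1/12) + 53 = 17/6 + 53 = 335/6 ≈ 55.833)
S = 24455/6 (S = 335*(10 + 63)/6 = (335/6)*73 = 24455/6 ≈ 4075.8)
S + U(108) = 24455/6 + 108 = 25103/6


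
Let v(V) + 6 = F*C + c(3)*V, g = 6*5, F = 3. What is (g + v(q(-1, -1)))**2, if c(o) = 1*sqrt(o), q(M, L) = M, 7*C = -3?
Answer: 25428/49 - 318*sqrt(3)/7 ≈ 440.25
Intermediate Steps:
C = -3/7 (C = (1/7)*(-3) = -3/7 ≈ -0.42857)
c(o) = sqrt(o)
g = 30
v(V) = -51/7 + V*sqrt(3) (v(V) = -6 + (3*(-3/7) + sqrt(3)*V) = -6 + (-9/7 + V*sqrt(3)) = -51/7 + V*sqrt(3))
(g + v(q(-1, -1)))**2 = (30 + (-51/7 - sqrt(3)))**2 = (159/7 - sqrt(3))**2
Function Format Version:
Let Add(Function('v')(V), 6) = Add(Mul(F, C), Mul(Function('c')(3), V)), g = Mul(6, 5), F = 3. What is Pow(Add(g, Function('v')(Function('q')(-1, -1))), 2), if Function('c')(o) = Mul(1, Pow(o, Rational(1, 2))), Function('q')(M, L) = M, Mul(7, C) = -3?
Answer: Add(Rational(25428, 49), Mul(Rational(-318, 7), Pow(3, Rational(1, 2)))) ≈ 440.25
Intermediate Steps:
C = Rational(-3, 7) (C = Mul(Rational(1, 7), -3) = Rational(-3, 7) ≈ -0.42857)
Function('c')(o) = Pow(o, Rational(1, 2))
g = 30
Function('v')(V) = Add(Rational(-51, 7), Mul(V, Pow(3, Rational(1, 2)))) (Function('v')(V) = Add(-6, Add(Mul(3, Rational(-3, 7)), Mul(Pow(3, Rational(1, 2)), V))) = Add(-6, Add(Rational(-9, 7), Mul(V, Pow(3, Rational(1, 2))))) = Add(Rational(-51, 7), Mul(V, Pow(3, Rational(1, 2)))))
Pow(Add(g, Function('v')(Function('q')(-1, -1))), 2) = Pow(Add(30, Add(Rational(-51, 7), Mul(-1, Pow(3, Rational(1, 2))))), 2) = Pow(Add(Rational(159, 7), Mul(-1, Pow(3, Rational(1, 2)))), 2)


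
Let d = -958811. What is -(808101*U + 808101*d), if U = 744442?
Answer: 173231803269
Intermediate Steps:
-(808101*U + 808101*d) = -808101/(1/(-958811 + 744442)) = -808101/(1/(-214369)) = -808101/(-1/214369) = -808101*(-214369) = 173231803269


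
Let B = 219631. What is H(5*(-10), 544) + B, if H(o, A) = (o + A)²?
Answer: 463667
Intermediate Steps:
H(o, A) = (A + o)²
H(5*(-10), 544) + B = (544 + 5*(-10))² + 219631 = (544 - 50)² + 219631 = 494² + 219631 = 244036 + 219631 = 463667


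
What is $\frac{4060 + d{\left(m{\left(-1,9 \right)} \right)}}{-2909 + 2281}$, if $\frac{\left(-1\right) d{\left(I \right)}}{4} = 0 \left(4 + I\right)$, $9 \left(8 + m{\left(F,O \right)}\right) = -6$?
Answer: $- \frac{1015}{157} \approx -6.465$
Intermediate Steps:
$m{\left(F,O \right)} = - \frac{26}{3}$ ($m{\left(F,O \right)} = -8 + \frac{1}{9} \left(-6\right) = -8 - \frac{2}{3} = - \frac{26}{3}$)
$d{\left(I \right)} = 0$ ($d{\left(I \right)} = - 4 \cdot 0 \left(4 + I\right) = \left(-4\right) 0 = 0$)
$\frac{4060 + d{\left(m{\left(-1,9 \right)} \right)}}{-2909 + 2281} = \frac{4060 + 0}{-2909 + 2281} = \frac{4060}{-628} = 4060 \left(- \frac{1}{628}\right) = - \frac{1015}{157}$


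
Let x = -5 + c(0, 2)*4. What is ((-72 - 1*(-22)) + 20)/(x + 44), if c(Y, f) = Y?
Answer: -10/13 ≈ -0.76923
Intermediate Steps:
x = -5 (x = -5 + 0*4 = -5 + 0 = -5)
((-72 - 1*(-22)) + 20)/(x + 44) = ((-72 - 1*(-22)) + 20)/(-5 + 44) = ((-72 + 22) + 20)/39 = (-50 + 20)*(1/39) = -30*1/39 = -10/13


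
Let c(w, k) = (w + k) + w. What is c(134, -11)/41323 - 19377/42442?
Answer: -789808177/1753830766 ≈ -0.45033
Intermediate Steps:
c(w, k) = k + 2*w (c(w, k) = (k + w) + w = k + 2*w)
c(134, -11)/41323 - 19377/42442 = (-11 + 2*134)/41323 - 19377/42442 = (-11 + 268)*(1/41323) - 19377*1/42442 = 257*(1/41323) - 19377/42442 = 257/41323 - 19377/42442 = -789808177/1753830766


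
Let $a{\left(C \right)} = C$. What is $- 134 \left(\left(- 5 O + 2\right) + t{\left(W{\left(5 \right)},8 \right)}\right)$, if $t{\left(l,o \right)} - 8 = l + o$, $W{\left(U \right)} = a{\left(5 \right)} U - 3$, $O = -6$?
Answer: $-9380$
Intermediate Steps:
$W{\left(U \right)} = -3 + 5 U$ ($W{\left(U \right)} = 5 U - 3 = -3 + 5 U$)
$t{\left(l,o \right)} = 8 + l + o$ ($t{\left(l,o \right)} = 8 + \left(l + o\right) = 8 + l + o$)
$- 134 \left(\left(- 5 O + 2\right) + t{\left(W{\left(5 \right)},8 \right)}\right) = - 134 \left(\left(\left(-5\right) \left(-6\right) + 2\right) + \left(8 + \left(-3 + 5 \cdot 5\right) + 8\right)\right) = - 134 \left(\left(30 + 2\right) + \left(8 + \left(-3 + 25\right) + 8\right)\right) = - 134 \left(32 + \left(8 + 22 + 8\right)\right) = - 134 \left(32 + 38\right) = \left(-134\right) 70 = -9380$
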